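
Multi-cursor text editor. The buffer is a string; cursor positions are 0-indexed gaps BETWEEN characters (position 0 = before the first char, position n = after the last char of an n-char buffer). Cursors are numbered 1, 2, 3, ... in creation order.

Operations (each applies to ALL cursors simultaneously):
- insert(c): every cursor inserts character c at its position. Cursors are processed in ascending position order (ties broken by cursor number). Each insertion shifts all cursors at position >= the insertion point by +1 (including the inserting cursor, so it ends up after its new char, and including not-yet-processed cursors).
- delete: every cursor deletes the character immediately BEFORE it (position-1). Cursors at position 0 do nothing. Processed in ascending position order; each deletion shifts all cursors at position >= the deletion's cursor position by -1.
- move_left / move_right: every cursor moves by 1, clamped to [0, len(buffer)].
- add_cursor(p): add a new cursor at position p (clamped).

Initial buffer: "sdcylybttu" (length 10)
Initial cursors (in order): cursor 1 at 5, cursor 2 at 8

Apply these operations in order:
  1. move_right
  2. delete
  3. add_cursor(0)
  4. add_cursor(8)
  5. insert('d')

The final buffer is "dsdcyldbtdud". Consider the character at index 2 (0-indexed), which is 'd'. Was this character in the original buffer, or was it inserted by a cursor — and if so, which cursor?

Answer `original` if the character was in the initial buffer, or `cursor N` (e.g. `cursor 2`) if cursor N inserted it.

After op 1 (move_right): buffer="sdcylybttu" (len 10), cursors c1@6 c2@9, authorship ..........
After op 2 (delete): buffer="sdcylbtu" (len 8), cursors c1@5 c2@7, authorship ........
After op 3 (add_cursor(0)): buffer="sdcylbtu" (len 8), cursors c3@0 c1@5 c2@7, authorship ........
After op 4 (add_cursor(8)): buffer="sdcylbtu" (len 8), cursors c3@0 c1@5 c2@7 c4@8, authorship ........
After op 5 (insert('d')): buffer="dsdcyldbtdud" (len 12), cursors c3@1 c1@7 c2@10 c4@12, authorship 3.....1..2.4
Authorship (.=original, N=cursor N): 3 . . . . . 1 . . 2 . 4
Index 2: author = original

Answer: original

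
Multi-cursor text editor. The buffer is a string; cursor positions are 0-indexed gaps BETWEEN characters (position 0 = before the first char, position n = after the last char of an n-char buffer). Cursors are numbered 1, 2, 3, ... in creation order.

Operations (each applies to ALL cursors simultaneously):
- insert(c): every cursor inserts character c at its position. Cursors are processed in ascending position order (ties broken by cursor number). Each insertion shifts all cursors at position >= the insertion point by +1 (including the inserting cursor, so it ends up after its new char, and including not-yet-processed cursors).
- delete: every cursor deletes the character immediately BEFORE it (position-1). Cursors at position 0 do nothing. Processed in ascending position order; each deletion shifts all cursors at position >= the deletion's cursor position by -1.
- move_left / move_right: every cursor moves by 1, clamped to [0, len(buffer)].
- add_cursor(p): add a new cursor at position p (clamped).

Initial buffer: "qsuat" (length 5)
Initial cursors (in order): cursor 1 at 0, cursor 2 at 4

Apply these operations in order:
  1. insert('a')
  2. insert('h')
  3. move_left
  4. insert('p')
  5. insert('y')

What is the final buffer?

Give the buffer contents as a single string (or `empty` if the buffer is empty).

Answer: apyhqsuaapyht

Derivation:
After op 1 (insert('a')): buffer="aqsuaat" (len 7), cursors c1@1 c2@6, authorship 1....2.
After op 2 (insert('h')): buffer="ahqsuaaht" (len 9), cursors c1@2 c2@8, authorship 11....22.
After op 3 (move_left): buffer="ahqsuaaht" (len 9), cursors c1@1 c2@7, authorship 11....22.
After op 4 (insert('p')): buffer="aphqsuaapht" (len 11), cursors c1@2 c2@9, authorship 111....222.
After op 5 (insert('y')): buffer="apyhqsuaapyht" (len 13), cursors c1@3 c2@11, authorship 1111....2222.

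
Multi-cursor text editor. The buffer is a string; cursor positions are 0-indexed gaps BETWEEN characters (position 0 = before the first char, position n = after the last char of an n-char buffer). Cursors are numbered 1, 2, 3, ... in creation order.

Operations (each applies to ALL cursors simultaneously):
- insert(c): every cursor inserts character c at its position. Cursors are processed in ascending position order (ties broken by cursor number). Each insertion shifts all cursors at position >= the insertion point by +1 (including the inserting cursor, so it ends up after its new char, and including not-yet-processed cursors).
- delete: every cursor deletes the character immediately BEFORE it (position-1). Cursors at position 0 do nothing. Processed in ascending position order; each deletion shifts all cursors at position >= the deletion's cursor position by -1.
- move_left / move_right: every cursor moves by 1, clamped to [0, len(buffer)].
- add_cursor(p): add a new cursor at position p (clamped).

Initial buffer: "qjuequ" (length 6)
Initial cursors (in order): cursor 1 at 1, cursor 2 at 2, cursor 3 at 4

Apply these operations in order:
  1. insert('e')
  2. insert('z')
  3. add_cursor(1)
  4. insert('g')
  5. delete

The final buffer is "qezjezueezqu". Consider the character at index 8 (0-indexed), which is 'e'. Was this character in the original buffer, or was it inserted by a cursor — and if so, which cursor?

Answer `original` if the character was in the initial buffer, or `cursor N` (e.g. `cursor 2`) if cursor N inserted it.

After op 1 (insert('e')): buffer="qejeueequ" (len 9), cursors c1@2 c2@4 c3@7, authorship .1.2..3..
After op 2 (insert('z')): buffer="qezjezueezqu" (len 12), cursors c1@3 c2@6 c3@10, authorship .11.22..33..
After op 3 (add_cursor(1)): buffer="qezjezueezqu" (len 12), cursors c4@1 c1@3 c2@6 c3@10, authorship .11.22..33..
After op 4 (insert('g')): buffer="qgezgjezgueezgqu" (len 16), cursors c4@2 c1@5 c2@9 c3@14, authorship .4111.222..333..
After op 5 (delete): buffer="qezjezueezqu" (len 12), cursors c4@1 c1@3 c2@6 c3@10, authorship .11.22..33..
Authorship (.=original, N=cursor N): . 1 1 . 2 2 . . 3 3 . .
Index 8: author = 3

Answer: cursor 3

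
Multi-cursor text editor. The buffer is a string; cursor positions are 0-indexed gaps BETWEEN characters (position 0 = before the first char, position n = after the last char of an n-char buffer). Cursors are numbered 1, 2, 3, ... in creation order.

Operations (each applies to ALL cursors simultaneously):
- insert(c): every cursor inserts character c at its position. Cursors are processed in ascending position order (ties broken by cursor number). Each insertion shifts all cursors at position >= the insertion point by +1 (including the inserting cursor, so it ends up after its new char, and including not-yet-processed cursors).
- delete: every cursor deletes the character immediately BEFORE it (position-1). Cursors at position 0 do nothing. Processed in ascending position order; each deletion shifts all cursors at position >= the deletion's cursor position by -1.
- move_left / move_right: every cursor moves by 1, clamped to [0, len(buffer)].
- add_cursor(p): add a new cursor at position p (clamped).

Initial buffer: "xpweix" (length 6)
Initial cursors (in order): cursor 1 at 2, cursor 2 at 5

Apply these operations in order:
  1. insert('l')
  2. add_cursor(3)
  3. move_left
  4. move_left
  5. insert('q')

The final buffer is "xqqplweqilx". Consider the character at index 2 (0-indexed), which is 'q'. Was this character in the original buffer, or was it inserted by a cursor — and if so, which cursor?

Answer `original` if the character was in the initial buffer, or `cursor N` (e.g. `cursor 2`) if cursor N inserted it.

After op 1 (insert('l')): buffer="xplweilx" (len 8), cursors c1@3 c2@7, authorship ..1...2.
After op 2 (add_cursor(3)): buffer="xplweilx" (len 8), cursors c1@3 c3@3 c2@7, authorship ..1...2.
After op 3 (move_left): buffer="xplweilx" (len 8), cursors c1@2 c3@2 c2@6, authorship ..1...2.
After op 4 (move_left): buffer="xplweilx" (len 8), cursors c1@1 c3@1 c2@5, authorship ..1...2.
After op 5 (insert('q')): buffer="xqqplweqilx" (len 11), cursors c1@3 c3@3 c2@8, authorship .13.1..2.2.
Authorship (.=original, N=cursor N): . 1 3 . 1 . . 2 . 2 .
Index 2: author = 3

Answer: cursor 3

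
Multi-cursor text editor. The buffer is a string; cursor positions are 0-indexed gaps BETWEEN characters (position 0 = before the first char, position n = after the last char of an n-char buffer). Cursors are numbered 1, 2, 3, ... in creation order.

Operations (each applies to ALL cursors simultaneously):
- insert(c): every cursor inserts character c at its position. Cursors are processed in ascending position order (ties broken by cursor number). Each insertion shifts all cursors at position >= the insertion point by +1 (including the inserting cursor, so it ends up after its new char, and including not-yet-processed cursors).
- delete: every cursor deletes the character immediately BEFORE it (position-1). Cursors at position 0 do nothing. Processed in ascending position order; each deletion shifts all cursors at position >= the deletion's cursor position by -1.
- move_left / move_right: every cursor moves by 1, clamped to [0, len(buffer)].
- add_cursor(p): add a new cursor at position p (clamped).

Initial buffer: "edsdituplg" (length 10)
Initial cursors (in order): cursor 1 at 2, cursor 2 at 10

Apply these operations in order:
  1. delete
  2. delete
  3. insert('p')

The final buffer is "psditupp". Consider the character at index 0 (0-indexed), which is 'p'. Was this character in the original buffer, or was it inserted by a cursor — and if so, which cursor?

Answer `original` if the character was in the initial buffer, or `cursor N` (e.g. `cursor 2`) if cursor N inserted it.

Answer: cursor 1

Derivation:
After op 1 (delete): buffer="esditupl" (len 8), cursors c1@1 c2@8, authorship ........
After op 2 (delete): buffer="sditup" (len 6), cursors c1@0 c2@6, authorship ......
After op 3 (insert('p')): buffer="psditupp" (len 8), cursors c1@1 c2@8, authorship 1......2
Authorship (.=original, N=cursor N): 1 . . . . . . 2
Index 0: author = 1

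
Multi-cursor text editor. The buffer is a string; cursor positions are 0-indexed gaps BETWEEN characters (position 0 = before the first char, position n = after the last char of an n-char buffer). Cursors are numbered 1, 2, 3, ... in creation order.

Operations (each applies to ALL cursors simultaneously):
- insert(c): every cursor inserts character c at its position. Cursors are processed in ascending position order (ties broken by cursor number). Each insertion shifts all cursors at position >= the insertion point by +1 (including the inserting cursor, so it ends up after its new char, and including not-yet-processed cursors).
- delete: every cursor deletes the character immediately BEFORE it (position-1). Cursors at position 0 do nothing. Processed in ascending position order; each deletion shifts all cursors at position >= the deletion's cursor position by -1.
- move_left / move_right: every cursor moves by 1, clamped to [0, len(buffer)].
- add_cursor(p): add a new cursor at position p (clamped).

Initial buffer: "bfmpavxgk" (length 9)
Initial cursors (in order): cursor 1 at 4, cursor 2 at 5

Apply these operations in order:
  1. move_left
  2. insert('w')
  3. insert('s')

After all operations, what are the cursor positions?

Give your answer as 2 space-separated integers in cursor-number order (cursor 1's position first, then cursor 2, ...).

After op 1 (move_left): buffer="bfmpavxgk" (len 9), cursors c1@3 c2@4, authorship .........
After op 2 (insert('w')): buffer="bfmwpwavxgk" (len 11), cursors c1@4 c2@6, authorship ...1.2.....
After op 3 (insert('s')): buffer="bfmwspwsavxgk" (len 13), cursors c1@5 c2@8, authorship ...11.22.....

Answer: 5 8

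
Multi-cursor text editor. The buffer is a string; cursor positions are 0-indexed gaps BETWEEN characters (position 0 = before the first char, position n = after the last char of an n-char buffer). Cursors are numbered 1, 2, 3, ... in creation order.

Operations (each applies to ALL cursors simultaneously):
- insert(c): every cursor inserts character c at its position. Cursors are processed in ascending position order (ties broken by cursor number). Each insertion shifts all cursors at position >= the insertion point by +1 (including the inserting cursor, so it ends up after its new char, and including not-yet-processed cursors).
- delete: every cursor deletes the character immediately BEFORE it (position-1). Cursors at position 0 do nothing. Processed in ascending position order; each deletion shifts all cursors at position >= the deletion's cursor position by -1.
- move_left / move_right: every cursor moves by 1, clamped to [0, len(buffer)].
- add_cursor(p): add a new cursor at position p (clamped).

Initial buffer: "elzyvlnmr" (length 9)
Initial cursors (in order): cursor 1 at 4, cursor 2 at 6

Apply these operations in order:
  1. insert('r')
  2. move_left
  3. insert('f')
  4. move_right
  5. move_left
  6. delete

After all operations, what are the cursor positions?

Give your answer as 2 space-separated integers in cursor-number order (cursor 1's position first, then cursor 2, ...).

Answer: 4 7

Derivation:
After op 1 (insert('r')): buffer="elzyrvlrnmr" (len 11), cursors c1@5 c2@8, authorship ....1..2...
After op 2 (move_left): buffer="elzyrvlrnmr" (len 11), cursors c1@4 c2@7, authorship ....1..2...
After op 3 (insert('f')): buffer="elzyfrvlfrnmr" (len 13), cursors c1@5 c2@9, authorship ....11..22...
After op 4 (move_right): buffer="elzyfrvlfrnmr" (len 13), cursors c1@6 c2@10, authorship ....11..22...
After op 5 (move_left): buffer="elzyfrvlfrnmr" (len 13), cursors c1@5 c2@9, authorship ....11..22...
After op 6 (delete): buffer="elzyrvlrnmr" (len 11), cursors c1@4 c2@7, authorship ....1..2...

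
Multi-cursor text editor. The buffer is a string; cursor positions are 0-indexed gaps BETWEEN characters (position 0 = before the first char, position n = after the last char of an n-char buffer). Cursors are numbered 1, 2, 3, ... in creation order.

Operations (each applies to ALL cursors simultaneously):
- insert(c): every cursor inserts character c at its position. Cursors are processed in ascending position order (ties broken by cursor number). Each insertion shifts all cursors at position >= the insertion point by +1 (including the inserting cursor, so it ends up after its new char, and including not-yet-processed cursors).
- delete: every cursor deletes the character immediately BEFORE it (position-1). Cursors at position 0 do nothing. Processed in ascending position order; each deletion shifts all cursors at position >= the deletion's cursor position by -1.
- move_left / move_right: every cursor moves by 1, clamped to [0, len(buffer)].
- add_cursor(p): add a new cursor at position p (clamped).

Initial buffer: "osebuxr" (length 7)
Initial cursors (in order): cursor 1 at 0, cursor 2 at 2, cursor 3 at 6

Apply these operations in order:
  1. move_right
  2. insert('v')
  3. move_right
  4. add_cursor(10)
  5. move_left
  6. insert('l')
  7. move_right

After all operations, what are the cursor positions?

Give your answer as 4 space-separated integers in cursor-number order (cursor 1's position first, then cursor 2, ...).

After op 1 (move_right): buffer="osebuxr" (len 7), cursors c1@1 c2@3 c3@7, authorship .......
After op 2 (insert('v')): buffer="ovsevbuxrv" (len 10), cursors c1@2 c2@5 c3@10, authorship .1..2....3
After op 3 (move_right): buffer="ovsevbuxrv" (len 10), cursors c1@3 c2@6 c3@10, authorship .1..2....3
After op 4 (add_cursor(10)): buffer="ovsevbuxrv" (len 10), cursors c1@3 c2@6 c3@10 c4@10, authorship .1..2....3
After op 5 (move_left): buffer="ovsevbuxrv" (len 10), cursors c1@2 c2@5 c3@9 c4@9, authorship .1..2....3
After op 6 (insert('l')): buffer="ovlsevlbuxrllv" (len 14), cursors c1@3 c2@7 c3@13 c4@13, authorship .11..22....343
After op 7 (move_right): buffer="ovlsevlbuxrllv" (len 14), cursors c1@4 c2@8 c3@14 c4@14, authorship .11..22....343

Answer: 4 8 14 14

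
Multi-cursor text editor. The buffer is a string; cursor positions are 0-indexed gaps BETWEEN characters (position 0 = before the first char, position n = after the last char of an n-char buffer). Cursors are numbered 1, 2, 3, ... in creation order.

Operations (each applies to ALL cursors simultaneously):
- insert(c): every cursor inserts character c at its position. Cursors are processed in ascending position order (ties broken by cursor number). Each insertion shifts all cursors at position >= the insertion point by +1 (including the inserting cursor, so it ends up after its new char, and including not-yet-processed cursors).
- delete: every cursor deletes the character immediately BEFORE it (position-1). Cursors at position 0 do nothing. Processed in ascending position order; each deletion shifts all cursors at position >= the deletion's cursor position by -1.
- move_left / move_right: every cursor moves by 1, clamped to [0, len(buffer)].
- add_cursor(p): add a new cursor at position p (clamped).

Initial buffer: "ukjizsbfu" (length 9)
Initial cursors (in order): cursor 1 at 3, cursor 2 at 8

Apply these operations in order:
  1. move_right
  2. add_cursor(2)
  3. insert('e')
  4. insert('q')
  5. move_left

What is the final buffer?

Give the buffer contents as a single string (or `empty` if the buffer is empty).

Answer: ukeqjieqzsbfueq

Derivation:
After op 1 (move_right): buffer="ukjizsbfu" (len 9), cursors c1@4 c2@9, authorship .........
After op 2 (add_cursor(2)): buffer="ukjizsbfu" (len 9), cursors c3@2 c1@4 c2@9, authorship .........
After op 3 (insert('e')): buffer="ukejiezsbfue" (len 12), cursors c3@3 c1@6 c2@12, authorship ..3..1.....2
After op 4 (insert('q')): buffer="ukeqjieqzsbfueq" (len 15), cursors c3@4 c1@8 c2@15, authorship ..33..11.....22
After op 5 (move_left): buffer="ukeqjieqzsbfueq" (len 15), cursors c3@3 c1@7 c2@14, authorship ..33..11.....22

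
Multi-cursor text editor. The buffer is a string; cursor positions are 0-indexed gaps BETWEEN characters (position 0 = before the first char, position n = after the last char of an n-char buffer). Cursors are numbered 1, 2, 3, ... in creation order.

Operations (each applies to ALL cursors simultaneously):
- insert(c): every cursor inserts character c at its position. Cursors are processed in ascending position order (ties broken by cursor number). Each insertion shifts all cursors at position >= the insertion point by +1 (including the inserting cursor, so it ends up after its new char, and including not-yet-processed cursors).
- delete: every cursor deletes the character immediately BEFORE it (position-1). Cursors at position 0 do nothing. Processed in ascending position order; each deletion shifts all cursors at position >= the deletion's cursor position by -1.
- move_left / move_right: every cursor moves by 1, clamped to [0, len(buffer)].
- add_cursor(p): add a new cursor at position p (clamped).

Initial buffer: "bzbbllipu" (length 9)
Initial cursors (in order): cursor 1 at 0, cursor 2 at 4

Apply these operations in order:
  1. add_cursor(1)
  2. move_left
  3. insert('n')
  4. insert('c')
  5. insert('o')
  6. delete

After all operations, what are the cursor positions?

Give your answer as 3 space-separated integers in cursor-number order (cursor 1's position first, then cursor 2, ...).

After op 1 (add_cursor(1)): buffer="bzbbllipu" (len 9), cursors c1@0 c3@1 c2@4, authorship .........
After op 2 (move_left): buffer="bzbbllipu" (len 9), cursors c1@0 c3@0 c2@3, authorship .........
After op 3 (insert('n')): buffer="nnbzbnbllipu" (len 12), cursors c1@2 c3@2 c2@6, authorship 13...2......
After op 4 (insert('c')): buffer="nnccbzbncbllipu" (len 15), cursors c1@4 c3@4 c2@9, authorship 1313...22......
After op 5 (insert('o')): buffer="nnccoobzbncobllipu" (len 18), cursors c1@6 c3@6 c2@12, authorship 131313...222......
After op 6 (delete): buffer="nnccbzbncbllipu" (len 15), cursors c1@4 c3@4 c2@9, authorship 1313...22......

Answer: 4 9 4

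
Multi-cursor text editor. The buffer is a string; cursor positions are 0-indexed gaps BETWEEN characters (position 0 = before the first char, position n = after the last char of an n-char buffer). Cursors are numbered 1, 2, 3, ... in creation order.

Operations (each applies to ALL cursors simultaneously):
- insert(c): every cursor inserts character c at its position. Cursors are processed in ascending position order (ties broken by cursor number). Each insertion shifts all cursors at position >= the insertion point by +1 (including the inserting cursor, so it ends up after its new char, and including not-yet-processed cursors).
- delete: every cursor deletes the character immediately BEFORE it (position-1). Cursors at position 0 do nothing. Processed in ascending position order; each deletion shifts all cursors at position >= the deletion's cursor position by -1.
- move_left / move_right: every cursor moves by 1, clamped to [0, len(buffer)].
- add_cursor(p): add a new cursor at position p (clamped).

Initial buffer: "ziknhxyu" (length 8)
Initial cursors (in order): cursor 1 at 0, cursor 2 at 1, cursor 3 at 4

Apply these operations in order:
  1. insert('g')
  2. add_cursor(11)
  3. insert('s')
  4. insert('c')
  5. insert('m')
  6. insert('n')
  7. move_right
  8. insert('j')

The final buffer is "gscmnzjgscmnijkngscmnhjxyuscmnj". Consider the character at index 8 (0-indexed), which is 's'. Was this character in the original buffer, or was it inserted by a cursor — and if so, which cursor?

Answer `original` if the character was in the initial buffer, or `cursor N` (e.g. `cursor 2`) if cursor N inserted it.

After op 1 (insert('g')): buffer="gzgiknghxyu" (len 11), cursors c1@1 c2@3 c3@7, authorship 1.2...3....
After op 2 (add_cursor(11)): buffer="gzgiknghxyu" (len 11), cursors c1@1 c2@3 c3@7 c4@11, authorship 1.2...3....
After op 3 (insert('s')): buffer="gszgsikngshxyus" (len 15), cursors c1@2 c2@5 c3@10 c4@15, authorship 11.22...33....4
After op 4 (insert('c')): buffer="gsczgscikngschxyusc" (len 19), cursors c1@3 c2@7 c3@13 c4@19, authorship 111.222...333....44
After op 5 (insert('m')): buffer="gscmzgscmikngscmhxyuscm" (len 23), cursors c1@4 c2@9 c3@16 c4@23, authorship 1111.2222...3333....444
After op 6 (insert('n')): buffer="gscmnzgscmnikngscmnhxyuscmn" (len 27), cursors c1@5 c2@11 c3@19 c4@27, authorship 11111.22222...33333....4444
After op 7 (move_right): buffer="gscmnzgscmnikngscmnhxyuscmn" (len 27), cursors c1@6 c2@12 c3@20 c4@27, authorship 11111.22222...33333....4444
After op 8 (insert('j')): buffer="gscmnzjgscmnijkngscmnhjxyuscmnj" (len 31), cursors c1@7 c2@14 c3@23 c4@31, authorship 11111.122222.2..33333.3...44444
Authorship (.=original, N=cursor N): 1 1 1 1 1 . 1 2 2 2 2 2 . 2 . . 3 3 3 3 3 . 3 . . . 4 4 4 4 4
Index 8: author = 2

Answer: cursor 2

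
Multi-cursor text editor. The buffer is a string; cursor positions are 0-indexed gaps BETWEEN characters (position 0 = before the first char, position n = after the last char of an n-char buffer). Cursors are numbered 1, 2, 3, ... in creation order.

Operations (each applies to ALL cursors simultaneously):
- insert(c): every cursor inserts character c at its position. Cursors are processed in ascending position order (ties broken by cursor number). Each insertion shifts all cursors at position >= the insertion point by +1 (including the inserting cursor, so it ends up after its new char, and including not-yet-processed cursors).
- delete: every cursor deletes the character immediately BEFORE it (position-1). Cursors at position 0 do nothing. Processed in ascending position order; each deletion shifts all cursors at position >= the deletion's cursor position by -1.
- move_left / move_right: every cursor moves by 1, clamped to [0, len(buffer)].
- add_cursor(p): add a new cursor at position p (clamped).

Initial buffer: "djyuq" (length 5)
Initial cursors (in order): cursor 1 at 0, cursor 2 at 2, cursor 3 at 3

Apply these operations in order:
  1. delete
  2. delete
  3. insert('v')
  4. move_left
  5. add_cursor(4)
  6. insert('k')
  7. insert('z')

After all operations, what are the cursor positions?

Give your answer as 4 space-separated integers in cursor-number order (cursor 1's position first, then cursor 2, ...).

Answer: 8 8 8 12

Derivation:
After op 1 (delete): buffer="duq" (len 3), cursors c1@0 c2@1 c3@1, authorship ...
After op 2 (delete): buffer="uq" (len 2), cursors c1@0 c2@0 c3@0, authorship ..
After op 3 (insert('v')): buffer="vvvuq" (len 5), cursors c1@3 c2@3 c3@3, authorship 123..
After op 4 (move_left): buffer="vvvuq" (len 5), cursors c1@2 c2@2 c3@2, authorship 123..
After op 5 (add_cursor(4)): buffer="vvvuq" (len 5), cursors c1@2 c2@2 c3@2 c4@4, authorship 123..
After op 6 (insert('k')): buffer="vvkkkvukq" (len 9), cursors c1@5 c2@5 c3@5 c4@8, authorship 121233.4.
After op 7 (insert('z')): buffer="vvkkkzzzvukzq" (len 13), cursors c1@8 c2@8 c3@8 c4@12, authorship 121231233.44.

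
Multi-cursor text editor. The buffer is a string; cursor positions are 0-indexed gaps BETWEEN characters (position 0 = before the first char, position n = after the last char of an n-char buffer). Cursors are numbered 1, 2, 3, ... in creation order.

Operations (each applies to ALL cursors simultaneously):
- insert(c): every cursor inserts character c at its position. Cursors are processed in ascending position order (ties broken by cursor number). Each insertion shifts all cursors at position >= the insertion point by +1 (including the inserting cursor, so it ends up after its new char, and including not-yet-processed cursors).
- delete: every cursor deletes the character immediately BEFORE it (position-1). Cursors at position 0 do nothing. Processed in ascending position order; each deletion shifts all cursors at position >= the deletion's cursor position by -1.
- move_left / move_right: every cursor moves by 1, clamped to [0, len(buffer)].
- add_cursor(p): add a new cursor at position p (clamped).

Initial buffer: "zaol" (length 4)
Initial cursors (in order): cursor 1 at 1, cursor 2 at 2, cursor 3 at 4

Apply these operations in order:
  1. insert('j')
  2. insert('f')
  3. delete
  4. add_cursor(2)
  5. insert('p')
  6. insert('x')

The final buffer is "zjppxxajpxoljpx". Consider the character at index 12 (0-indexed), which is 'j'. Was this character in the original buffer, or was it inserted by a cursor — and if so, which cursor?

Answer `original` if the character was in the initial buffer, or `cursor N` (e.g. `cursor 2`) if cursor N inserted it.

Answer: cursor 3

Derivation:
After op 1 (insert('j')): buffer="zjajolj" (len 7), cursors c1@2 c2@4 c3@7, authorship .1.2..3
After op 2 (insert('f')): buffer="zjfajfoljf" (len 10), cursors c1@3 c2@6 c3@10, authorship .11.22..33
After op 3 (delete): buffer="zjajolj" (len 7), cursors c1@2 c2@4 c3@7, authorship .1.2..3
After op 4 (add_cursor(2)): buffer="zjajolj" (len 7), cursors c1@2 c4@2 c2@4 c3@7, authorship .1.2..3
After op 5 (insert('p')): buffer="zjppajpoljp" (len 11), cursors c1@4 c4@4 c2@7 c3@11, authorship .114.22..33
After op 6 (insert('x')): buffer="zjppxxajpxoljpx" (len 15), cursors c1@6 c4@6 c2@10 c3@15, authorship .11414.222..333
Authorship (.=original, N=cursor N): . 1 1 4 1 4 . 2 2 2 . . 3 3 3
Index 12: author = 3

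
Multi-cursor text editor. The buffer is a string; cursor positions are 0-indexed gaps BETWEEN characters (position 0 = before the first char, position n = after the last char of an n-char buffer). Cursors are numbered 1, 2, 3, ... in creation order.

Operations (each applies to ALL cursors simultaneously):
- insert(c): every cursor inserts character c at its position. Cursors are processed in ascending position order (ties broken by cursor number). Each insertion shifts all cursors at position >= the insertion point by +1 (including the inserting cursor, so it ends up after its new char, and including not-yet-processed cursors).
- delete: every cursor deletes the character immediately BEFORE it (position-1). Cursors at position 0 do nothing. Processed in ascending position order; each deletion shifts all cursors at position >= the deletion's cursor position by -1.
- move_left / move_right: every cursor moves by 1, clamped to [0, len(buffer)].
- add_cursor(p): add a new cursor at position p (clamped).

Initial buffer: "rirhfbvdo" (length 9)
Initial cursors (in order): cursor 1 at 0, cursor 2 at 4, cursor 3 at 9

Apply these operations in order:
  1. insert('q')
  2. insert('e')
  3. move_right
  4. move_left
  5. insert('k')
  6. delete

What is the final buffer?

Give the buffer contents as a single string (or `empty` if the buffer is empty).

After op 1 (insert('q')): buffer="qrirhqfbvdoq" (len 12), cursors c1@1 c2@6 c3@12, authorship 1....2.....3
After op 2 (insert('e')): buffer="qerirhqefbvdoqe" (len 15), cursors c1@2 c2@8 c3@15, authorship 11....22.....33
After op 3 (move_right): buffer="qerirhqefbvdoqe" (len 15), cursors c1@3 c2@9 c3@15, authorship 11....22.....33
After op 4 (move_left): buffer="qerirhqefbvdoqe" (len 15), cursors c1@2 c2@8 c3@14, authorship 11....22.....33
After op 5 (insert('k')): buffer="qekrirhqekfbvdoqke" (len 18), cursors c1@3 c2@10 c3@17, authorship 111....222.....333
After op 6 (delete): buffer="qerirhqefbvdoqe" (len 15), cursors c1@2 c2@8 c3@14, authorship 11....22.....33

Answer: qerirhqefbvdoqe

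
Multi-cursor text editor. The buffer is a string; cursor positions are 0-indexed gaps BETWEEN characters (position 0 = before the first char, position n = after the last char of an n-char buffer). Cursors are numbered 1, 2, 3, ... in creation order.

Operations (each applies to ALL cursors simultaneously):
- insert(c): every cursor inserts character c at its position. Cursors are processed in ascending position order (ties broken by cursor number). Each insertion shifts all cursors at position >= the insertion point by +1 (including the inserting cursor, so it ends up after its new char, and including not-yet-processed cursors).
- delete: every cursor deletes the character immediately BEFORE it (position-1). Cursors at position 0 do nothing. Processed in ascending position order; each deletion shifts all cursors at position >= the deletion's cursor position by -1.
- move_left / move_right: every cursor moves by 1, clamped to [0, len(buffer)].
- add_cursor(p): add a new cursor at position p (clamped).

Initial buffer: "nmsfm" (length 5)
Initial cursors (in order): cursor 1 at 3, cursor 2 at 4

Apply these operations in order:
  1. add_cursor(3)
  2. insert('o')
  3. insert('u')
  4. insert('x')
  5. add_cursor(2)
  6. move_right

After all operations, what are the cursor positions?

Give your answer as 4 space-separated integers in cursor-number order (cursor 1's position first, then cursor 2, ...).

Answer: 10 14 10 3

Derivation:
After op 1 (add_cursor(3)): buffer="nmsfm" (len 5), cursors c1@3 c3@3 c2@4, authorship .....
After op 2 (insert('o')): buffer="nmsoofom" (len 8), cursors c1@5 c3@5 c2@7, authorship ...13.2.
After op 3 (insert('u')): buffer="nmsoouufoum" (len 11), cursors c1@7 c3@7 c2@10, authorship ...1313.22.
After op 4 (insert('x')): buffer="nmsoouuxxfouxm" (len 14), cursors c1@9 c3@9 c2@13, authorship ...131313.222.
After op 5 (add_cursor(2)): buffer="nmsoouuxxfouxm" (len 14), cursors c4@2 c1@9 c3@9 c2@13, authorship ...131313.222.
After op 6 (move_right): buffer="nmsoouuxxfouxm" (len 14), cursors c4@3 c1@10 c3@10 c2@14, authorship ...131313.222.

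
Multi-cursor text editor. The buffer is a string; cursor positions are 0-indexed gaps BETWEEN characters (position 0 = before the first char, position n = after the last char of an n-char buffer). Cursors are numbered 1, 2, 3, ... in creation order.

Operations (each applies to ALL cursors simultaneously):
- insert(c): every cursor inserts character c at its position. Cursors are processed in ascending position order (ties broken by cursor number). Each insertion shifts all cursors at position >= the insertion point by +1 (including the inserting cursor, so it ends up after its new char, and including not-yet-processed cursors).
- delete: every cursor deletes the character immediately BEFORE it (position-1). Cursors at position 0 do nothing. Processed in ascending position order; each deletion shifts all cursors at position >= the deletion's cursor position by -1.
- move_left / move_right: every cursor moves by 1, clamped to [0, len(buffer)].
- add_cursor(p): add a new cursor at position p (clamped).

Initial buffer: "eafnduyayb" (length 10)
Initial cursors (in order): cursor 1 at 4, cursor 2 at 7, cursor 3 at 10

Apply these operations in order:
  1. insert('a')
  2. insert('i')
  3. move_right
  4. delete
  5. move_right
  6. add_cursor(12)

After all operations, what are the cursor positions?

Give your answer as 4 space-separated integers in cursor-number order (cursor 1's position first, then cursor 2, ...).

Answer: 7 11 13 12

Derivation:
After op 1 (insert('a')): buffer="eafnaduyaayba" (len 13), cursors c1@5 c2@9 c3@13, authorship ....1...2...3
After op 2 (insert('i')): buffer="eafnaiduyaiaybai" (len 16), cursors c1@6 c2@11 c3@16, authorship ....11...22...33
After op 3 (move_right): buffer="eafnaiduyaiaybai" (len 16), cursors c1@7 c2@12 c3@16, authorship ....11...22...33
After op 4 (delete): buffer="eafnaiuyaiyba" (len 13), cursors c1@6 c2@10 c3@13, authorship ....11..22..3
After op 5 (move_right): buffer="eafnaiuyaiyba" (len 13), cursors c1@7 c2@11 c3@13, authorship ....11..22..3
After op 6 (add_cursor(12)): buffer="eafnaiuyaiyba" (len 13), cursors c1@7 c2@11 c4@12 c3@13, authorship ....11..22..3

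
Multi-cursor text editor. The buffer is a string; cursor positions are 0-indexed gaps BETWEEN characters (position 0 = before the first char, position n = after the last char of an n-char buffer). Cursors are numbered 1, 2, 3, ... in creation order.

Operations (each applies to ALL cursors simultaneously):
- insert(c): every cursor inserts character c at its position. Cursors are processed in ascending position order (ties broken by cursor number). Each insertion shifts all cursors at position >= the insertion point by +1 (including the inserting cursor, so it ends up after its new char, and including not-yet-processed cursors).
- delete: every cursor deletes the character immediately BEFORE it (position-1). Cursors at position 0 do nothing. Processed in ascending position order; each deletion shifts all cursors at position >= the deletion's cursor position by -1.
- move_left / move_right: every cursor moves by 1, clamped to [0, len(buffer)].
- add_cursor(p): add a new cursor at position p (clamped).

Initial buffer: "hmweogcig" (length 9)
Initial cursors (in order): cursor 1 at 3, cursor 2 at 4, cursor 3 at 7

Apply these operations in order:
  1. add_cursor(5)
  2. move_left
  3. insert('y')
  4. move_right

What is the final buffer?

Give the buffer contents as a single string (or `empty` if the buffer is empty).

After op 1 (add_cursor(5)): buffer="hmweogcig" (len 9), cursors c1@3 c2@4 c4@5 c3@7, authorship .........
After op 2 (move_left): buffer="hmweogcig" (len 9), cursors c1@2 c2@3 c4@4 c3@6, authorship .........
After op 3 (insert('y')): buffer="hmywyeyogycig" (len 13), cursors c1@3 c2@5 c4@7 c3@10, authorship ..1.2.4..3...
After op 4 (move_right): buffer="hmywyeyogycig" (len 13), cursors c1@4 c2@6 c4@8 c3@11, authorship ..1.2.4..3...

Answer: hmywyeyogycig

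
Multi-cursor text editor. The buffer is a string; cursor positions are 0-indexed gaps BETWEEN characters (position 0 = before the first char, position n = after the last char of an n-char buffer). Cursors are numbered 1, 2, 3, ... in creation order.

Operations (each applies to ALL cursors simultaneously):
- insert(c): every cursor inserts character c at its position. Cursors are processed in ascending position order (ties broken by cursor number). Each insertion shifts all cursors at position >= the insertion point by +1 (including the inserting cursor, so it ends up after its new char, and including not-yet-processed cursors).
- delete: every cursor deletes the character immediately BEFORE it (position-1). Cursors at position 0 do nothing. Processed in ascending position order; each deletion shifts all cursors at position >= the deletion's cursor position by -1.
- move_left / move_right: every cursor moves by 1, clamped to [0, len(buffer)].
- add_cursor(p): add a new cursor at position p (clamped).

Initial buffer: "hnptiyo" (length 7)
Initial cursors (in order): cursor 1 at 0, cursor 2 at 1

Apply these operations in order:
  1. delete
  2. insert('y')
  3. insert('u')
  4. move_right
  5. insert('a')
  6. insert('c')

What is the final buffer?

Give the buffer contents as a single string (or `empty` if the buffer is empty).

Answer: yyuunaaccptiyo

Derivation:
After op 1 (delete): buffer="nptiyo" (len 6), cursors c1@0 c2@0, authorship ......
After op 2 (insert('y')): buffer="yynptiyo" (len 8), cursors c1@2 c2@2, authorship 12......
After op 3 (insert('u')): buffer="yyuunptiyo" (len 10), cursors c1@4 c2@4, authorship 1212......
After op 4 (move_right): buffer="yyuunptiyo" (len 10), cursors c1@5 c2@5, authorship 1212......
After op 5 (insert('a')): buffer="yyuunaaptiyo" (len 12), cursors c1@7 c2@7, authorship 1212.12.....
After op 6 (insert('c')): buffer="yyuunaaccptiyo" (len 14), cursors c1@9 c2@9, authorship 1212.1212.....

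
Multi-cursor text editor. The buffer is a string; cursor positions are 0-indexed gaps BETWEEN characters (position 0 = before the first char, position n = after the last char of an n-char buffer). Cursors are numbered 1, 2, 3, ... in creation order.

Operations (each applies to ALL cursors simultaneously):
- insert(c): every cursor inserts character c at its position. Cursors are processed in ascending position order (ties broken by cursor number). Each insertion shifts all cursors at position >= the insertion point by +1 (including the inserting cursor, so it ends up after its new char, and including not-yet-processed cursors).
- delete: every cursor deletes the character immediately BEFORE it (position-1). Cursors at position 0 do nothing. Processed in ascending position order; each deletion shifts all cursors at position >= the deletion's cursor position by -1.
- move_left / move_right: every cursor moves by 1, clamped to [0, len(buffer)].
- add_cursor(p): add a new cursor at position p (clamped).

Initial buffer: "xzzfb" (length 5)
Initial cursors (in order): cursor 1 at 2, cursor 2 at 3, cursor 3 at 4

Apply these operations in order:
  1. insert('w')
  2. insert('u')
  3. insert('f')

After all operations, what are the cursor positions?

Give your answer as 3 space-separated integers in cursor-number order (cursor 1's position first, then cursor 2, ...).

Answer: 5 9 13

Derivation:
After op 1 (insert('w')): buffer="xzwzwfwb" (len 8), cursors c1@3 c2@5 c3@7, authorship ..1.2.3.
After op 2 (insert('u')): buffer="xzwuzwufwub" (len 11), cursors c1@4 c2@7 c3@10, authorship ..11.22.33.
After op 3 (insert('f')): buffer="xzwufzwuffwufb" (len 14), cursors c1@5 c2@9 c3@13, authorship ..111.222.333.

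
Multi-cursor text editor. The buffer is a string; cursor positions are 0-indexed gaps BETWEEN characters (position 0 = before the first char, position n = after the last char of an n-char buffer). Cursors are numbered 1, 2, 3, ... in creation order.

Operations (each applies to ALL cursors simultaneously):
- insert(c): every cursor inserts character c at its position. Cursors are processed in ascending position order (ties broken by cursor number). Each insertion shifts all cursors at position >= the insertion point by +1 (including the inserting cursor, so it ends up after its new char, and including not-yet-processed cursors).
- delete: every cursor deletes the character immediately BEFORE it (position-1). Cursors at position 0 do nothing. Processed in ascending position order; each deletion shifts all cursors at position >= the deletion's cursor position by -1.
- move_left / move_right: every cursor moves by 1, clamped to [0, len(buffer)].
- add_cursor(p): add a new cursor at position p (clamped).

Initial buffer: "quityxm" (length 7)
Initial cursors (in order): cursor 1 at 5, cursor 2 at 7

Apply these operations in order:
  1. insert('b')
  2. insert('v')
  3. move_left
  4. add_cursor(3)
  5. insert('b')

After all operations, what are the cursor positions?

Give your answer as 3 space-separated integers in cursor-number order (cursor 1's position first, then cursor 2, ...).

After op 1 (insert('b')): buffer="quitybxmb" (len 9), cursors c1@6 c2@9, authorship .....1..2
After op 2 (insert('v')): buffer="quitybvxmbv" (len 11), cursors c1@7 c2@11, authorship .....11..22
After op 3 (move_left): buffer="quitybvxmbv" (len 11), cursors c1@6 c2@10, authorship .....11..22
After op 4 (add_cursor(3)): buffer="quitybvxmbv" (len 11), cursors c3@3 c1@6 c2@10, authorship .....11..22
After op 5 (insert('b')): buffer="quibtybbvxmbbv" (len 14), cursors c3@4 c1@8 c2@13, authorship ...3..111..222

Answer: 8 13 4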